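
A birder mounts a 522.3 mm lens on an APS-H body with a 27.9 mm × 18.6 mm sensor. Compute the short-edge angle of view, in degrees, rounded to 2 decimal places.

Angle of view α = 2·arctan(h/2f) with h = 18.6 mm and f = 522.3 mm.
h/2f = 0.01781; arctan(0.01781) ≈ 1.0201°, so α ≈ 2.0402°.

2.04°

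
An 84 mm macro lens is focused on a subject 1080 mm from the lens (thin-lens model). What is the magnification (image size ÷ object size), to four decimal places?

0.0843×

Thin lens: 1/f = 1/dₒ + 1/dᵢ → 1/dᵢ = 1/84 − 1/1080 = 0.0109788 mm⁻¹, so dᵢ ≈ 91.0843 mm.
Magnification m = dᵢ/dₒ = 91.0843/1080 ≈ 0.08434.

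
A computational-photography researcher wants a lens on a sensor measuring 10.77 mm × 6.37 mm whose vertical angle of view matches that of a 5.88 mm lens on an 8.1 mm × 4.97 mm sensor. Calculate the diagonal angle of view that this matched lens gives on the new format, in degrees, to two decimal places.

79.40°

Equal vertical AOV ⇒ f₂ = f₁ · 6.37/4.97 = 5.88 × 1.28169 ≈ 7.5363 mm.
Sensor diagonal = √(10.77² + 6.37²) = √156.5698 ≈ 12.5128 mm.
Diagonal AOV on the new format = 2·arctan(12.5128 / (2 × 7.5363)) = 2·arctan(0.83016) ≈ 79.3964°.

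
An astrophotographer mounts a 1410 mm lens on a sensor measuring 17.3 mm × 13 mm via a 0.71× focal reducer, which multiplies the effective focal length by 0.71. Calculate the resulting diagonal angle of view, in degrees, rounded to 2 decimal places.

Effective focal length f = 1410 × 0.71 = 1001.1 mm.
Sensor diagonal = √(17.3² + 13²) = √468.2900 ≈ 21.6400 mm.
α = 2·arctan(21.640 / (2 × 1001.1)) = 2·arctan(0.01081) ≈ 1.2385°.

1.24°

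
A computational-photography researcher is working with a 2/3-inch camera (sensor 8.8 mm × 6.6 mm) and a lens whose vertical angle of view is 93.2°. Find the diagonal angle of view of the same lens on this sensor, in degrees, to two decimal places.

From the vertical AOV: f = 6.6 / (2·tan(46.6°)) = 6.6 / 2.11494 ≈ 3.1207 mm.
Sensor diagonal = √(8.8² + 6.6²) = √121.0000 ≈ 11.0000 mm.
Diagonal AOV = 2·arctan(11.0000 / (2 × 3.1207)) = 2·arctan(1.76245) ≈ 120.8596°.

120.86°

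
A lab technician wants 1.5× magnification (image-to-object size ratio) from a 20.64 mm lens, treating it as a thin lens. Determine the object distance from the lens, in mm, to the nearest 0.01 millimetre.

With m = dᵢ/dₒ and 1/f = 1/dₒ + 1/dᵢ, substituting dᵢ = m·dₒ gives 1/f = (1 + 1/m)/dₒ, hence dₒ = f·(1 + 1/m).
dₒ = 20.64 × (1 + 1/1.5) = 20.64 × 1.66667 ≈ 34.400 mm.

34.40 mm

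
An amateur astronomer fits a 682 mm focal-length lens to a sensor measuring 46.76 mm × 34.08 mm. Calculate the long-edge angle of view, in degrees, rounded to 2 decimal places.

Angle of view α = 2·arctan(w/2f) with w = 46.76 mm and f = 682 mm.
w/2f = 0.03428; arctan(0.03428) ≈ 1.9634°, so α ≈ 3.9268°.

3.93°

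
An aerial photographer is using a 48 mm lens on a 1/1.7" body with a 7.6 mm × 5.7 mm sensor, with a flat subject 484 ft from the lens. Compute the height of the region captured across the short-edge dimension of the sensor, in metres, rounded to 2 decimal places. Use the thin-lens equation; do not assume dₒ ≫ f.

dₒ: 484 ft × 304.8 mm/ft = 147523.20 mm.
Similar triangles through the lens centre give W/dₒ = h/dᵢ; with 1/f = 1/dₒ + 1/dᵢ this gives W = h·(dₒ − f)/f.
W = 5.7 mm × (147523 − 48) / 48 = 5.7 × 3072.3999 ≈ 17512.679 mm = 17.5127 m.

17.51 m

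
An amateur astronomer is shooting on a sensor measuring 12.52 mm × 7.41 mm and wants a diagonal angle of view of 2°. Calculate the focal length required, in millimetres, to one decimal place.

416.7 mm

Sensor diagonal = √(12.52² + 7.41²) = √211.6585 ≈ 14.5485 mm.
From α = 2·arctan(d/2f) we get f = d / (2·tan(α/2)).
With d = 14.5485 mm and α/2 = 1°, tan(α/2) ≈ 0.01746, so f ≈ 14.5485 / 0.03491 ≈ 416.7412 mm.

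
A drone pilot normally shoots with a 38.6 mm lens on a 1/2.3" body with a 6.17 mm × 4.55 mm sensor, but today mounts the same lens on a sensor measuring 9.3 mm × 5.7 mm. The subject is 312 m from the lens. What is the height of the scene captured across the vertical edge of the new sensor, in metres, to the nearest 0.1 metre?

The focal length stays 38.6 mm; the relevant sensor dimension is now h = 5.7 mm. Object distance dₒ = 312 m = 312000 mm.
Thin-lens field height W = h·(dₒ − f)/f = 5.7 × (312000 − 38.6)/38.6 ≈ 46066.839 mm = 46.0668 m.

46.1 m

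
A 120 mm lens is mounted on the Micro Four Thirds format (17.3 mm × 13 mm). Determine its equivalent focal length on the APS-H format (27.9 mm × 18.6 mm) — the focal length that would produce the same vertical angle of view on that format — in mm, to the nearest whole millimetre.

172 mm

Equal angle of view means equal height/f ratio, so f₂ = f₁ · (height₂/height₁) = 120 × 18.6/13.
f₂ = 120 × 1.43077 ≈ 171.692 mm.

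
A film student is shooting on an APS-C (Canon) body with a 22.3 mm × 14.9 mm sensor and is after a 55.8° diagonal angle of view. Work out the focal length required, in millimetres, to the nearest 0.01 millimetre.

25.33 mm

Sensor diagonal = √(22.3² + 14.9²) = √719.3000 ≈ 26.8198 mm.
From α = 2·arctan(d/2f) we get f = d / (2·tan(α/2)).
With d = 26.8198 mm and α/2 = 27.9°, tan(α/2) ≈ 0.52947, so f ≈ 26.8198 / 1.05895 ≈ 25.3269 mm.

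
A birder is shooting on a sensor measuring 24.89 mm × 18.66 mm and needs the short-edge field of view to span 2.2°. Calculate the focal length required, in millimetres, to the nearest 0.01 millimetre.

From α = 2·arctan(h/2f) we get f = h / (2·tan(α/2)).
With h = 18.66 mm and α/2 = 1.1°, tan(α/2) ≈ 0.01920, so f ≈ 18.66 / 0.03840 ≈ 485.9127 mm.

485.91 mm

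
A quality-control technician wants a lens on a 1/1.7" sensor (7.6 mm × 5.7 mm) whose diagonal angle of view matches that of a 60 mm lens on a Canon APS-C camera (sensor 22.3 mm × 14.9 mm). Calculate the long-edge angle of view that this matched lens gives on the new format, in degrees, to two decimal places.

20.27°

Sensor diagonal = √(22.3² + 14.9²) = √719.3000 ≈ 26.8198 mm.
Sensor diagonal = √(7.6² + 5.7²) = √90.2500 ≈ 9.5000 mm.
Equal diagonal AOV ⇒ f₂ = f₁ · 9.5000/26.8198 = 60 × 0.35422 ≈ 21.2530 mm.
Long-edge AOV on the new format = 2·arctan(7.6 / (2 × 21.2530)) = 2·arctan(0.17880) ≈ 20.2746°.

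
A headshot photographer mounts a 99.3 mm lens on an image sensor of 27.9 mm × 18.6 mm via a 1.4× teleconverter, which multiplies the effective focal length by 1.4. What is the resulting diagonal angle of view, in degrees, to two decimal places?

Effective focal length f = 99.3 × 1.4 = 139.02 mm.
Sensor diagonal = √(27.9² + 18.6²) = √1124.3700 ≈ 33.5316 mm.
α = 2·arctan(33.532 / (2 × 139.02)) = 2·arctan(0.12060) ≈ 13.7533°.

13.75°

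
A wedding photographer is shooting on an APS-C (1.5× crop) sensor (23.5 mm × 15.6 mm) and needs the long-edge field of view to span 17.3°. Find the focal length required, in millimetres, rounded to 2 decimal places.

From α = 2·arctan(w/2f) we get f = w / (2·tan(α/2)).
With w = 23.5 mm and α/2 = 8.65°, tan(α/2) ≈ 0.15213, so f ≈ 23.5 / 0.30426 ≈ 77.2373 mm.

77.24 mm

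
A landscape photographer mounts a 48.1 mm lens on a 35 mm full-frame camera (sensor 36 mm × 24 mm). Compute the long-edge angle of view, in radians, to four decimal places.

Angle of view α = 2·arctan(w/2f) with w = 36 mm and f = 48.1 mm.
w/2f = 0.37422; arctan(0.37422) ≈ 0.3581 rad, so α ≈ 0.7162 rad.

0.7162 rad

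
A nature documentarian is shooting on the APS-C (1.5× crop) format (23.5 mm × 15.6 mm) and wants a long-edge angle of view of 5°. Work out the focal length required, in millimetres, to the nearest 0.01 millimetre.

From α = 2·arctan(w/2f) we get f = w / (2·tan(α/2)).
With w = 23.5 mm and α/2 = 2.5°, tan(α/2) ≈ 0.04366, so f ≈ 23.5 / 0.08732 ≈ 269.1192 mm.

269.12 mm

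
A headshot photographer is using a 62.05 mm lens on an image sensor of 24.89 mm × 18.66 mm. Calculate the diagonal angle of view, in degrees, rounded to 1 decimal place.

28.1°

Sensor diagonal = √(24.89² + 18.66²) = √967.7077 ≈ 31.1080 mm.
Angle of view α = 2·arctan(d/2f) with d = 31.1080 mm and f = 62.05 mm.
d/2f = 0.25067; arctan(0.25067) ≈ 14.0723°, so α ≈ 28.1446°.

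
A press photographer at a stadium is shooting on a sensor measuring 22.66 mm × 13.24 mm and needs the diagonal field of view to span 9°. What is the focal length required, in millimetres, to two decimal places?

166.73 mm

Sensor diagonal = √(22.66² + 13.24²) = √688.7732 ≈ 26.2445 mm.
From α = 2·arctan(d/2f) we get f = d / (2·tan(α/2)).
With d = 26.2445 mm and α/2 = 4.5°, tan(α/2) ≈ 0.07870, so f ≈ 26.2445 / 0.15740 ≈ 166.7339 mm.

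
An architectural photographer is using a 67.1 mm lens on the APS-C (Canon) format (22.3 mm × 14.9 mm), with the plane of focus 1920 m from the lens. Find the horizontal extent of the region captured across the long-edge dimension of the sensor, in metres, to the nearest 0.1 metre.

dₒ: 1920 m = 1.92e+06 mm.
Similar triangles through the lens centre give W/dₒ = w/dᵢ; with 1/f = 1/dₒ + 1/dᵢ this gives W = w·(dₒ − f)/f.
W = 22.3 mm × (1.92e+06 − 67.1) / 67.1 = 22.3 × 28613.0089 ≈ 638070.099 mm = 638.07 m.

638.1 m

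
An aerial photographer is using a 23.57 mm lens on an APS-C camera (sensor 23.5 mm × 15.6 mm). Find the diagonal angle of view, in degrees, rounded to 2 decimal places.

61.79°

Sensor diagonal = √(23.5² + 15.6²) = √795.6100 ≈ 28.2066 mm.
Angle of view α = 2·arctan(d/2f) with d = 28.2066 mm and f = 23.57 mm.
d/2f = 0.59836; arctan(0.59836) ≈ 30.8945°, so α ≈ 61.7890°.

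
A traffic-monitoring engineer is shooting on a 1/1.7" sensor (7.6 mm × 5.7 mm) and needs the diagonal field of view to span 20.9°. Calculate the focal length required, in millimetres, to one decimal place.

Sensor diagonal = √(7.6² + 5.7²) = √90.2500 ≈ 9.5000 mm.
From α = 2·arctan(d/2f) we get f = d / (2·tan(α/2)).
With d = 9.5000 mm and α/2 = 10.45°, tan(α/2) ≈ 0.18444, so f ≈ 9.5000 / 0.36887 ≈ 25.7541 mm.

25.8 mm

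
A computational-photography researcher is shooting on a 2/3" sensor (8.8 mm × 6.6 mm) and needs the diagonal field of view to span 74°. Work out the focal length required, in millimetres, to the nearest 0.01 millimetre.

Sensor diagonal = √(8.8² + 6.6²) = √121.0000 ≈ 11.0000 mm.
From α = 2·arctan(d/2f) we get f = d / (2·tan(α/2)).
With d = 11.0000 mm and α/2 = 37°, tan(α/2) ≈ 0.75355, so f ≈ 11.0000 / 1.50711 ≈ 7.2987 mm.

7.30 mm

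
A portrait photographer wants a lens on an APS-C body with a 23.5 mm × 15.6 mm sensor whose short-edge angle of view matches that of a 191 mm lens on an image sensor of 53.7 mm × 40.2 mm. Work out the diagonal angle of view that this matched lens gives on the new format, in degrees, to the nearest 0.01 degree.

Equal short-edge AOV ⇒ f₂ = f₁ · 15.6/40.2 = 191 × 0.38806 ≈ 74.1194 mm.
Sensor diagonal = √(23.5² + 15.6²) = √795.6100 ≈ 28.2066 mm.
Diagonal AOV on the new format = 2·arctan(28.2066 / (2 × 74.1194)) = 2·arctan(0.19028) ≈ 21.5467°.

21.55°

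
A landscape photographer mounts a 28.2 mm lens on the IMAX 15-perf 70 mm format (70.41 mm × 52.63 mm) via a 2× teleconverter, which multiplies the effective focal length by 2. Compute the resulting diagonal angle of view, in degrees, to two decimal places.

Effective focal length f = 28.2 × 2 = 56.4 mm.
Sensor diagonal = √(70.41² + 52.63²) = √7727.4850 ≈ 87.9061 mm.
α = 2·arctan(87.906 / (2 × 56.4)) = 2·arctan(0.77931) ≈ 75.8593°.

75.86°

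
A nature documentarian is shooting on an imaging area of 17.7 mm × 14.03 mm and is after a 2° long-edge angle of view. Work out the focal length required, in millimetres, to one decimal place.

507.0 mm

From α = 2·arctan(w/2f) we get f = w / (2·tan(α/2)).
With w = 17.7 mm and α/2 = 1°, tan(α/2) ≈ 0.01746, so f ≈ 17.7 / 0.03491 ≈ 507.0162 mm.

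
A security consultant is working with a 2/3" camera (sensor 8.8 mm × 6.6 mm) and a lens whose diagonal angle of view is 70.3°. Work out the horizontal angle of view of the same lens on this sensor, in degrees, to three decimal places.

Sensor diagonal = √(8.8² + 6.6²) = √121.0000 ≈ 11.0000 mm.
From the diagonal AOV: f = 11.0000 / (2·tan(35.15°)) = 11.0000 / 1.40823 ≈ 7.8112 mm.
Horizontal AOV = 2·arctan(8.8 / (2 × 7.8112)) = 2·arctan(0.56329) ≈ 58.7845°.

58.785°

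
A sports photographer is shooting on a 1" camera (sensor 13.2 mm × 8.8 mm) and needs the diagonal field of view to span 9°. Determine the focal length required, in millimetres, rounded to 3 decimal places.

100.788 mm

Sensor diagonal = √(13.2² + 8.8²) = √251.6800 ≈ 15.8644 mm.
From α = 2·arctan(d/2f) we get f = d / (2·tan(α/2)).
With d = 15.8644 mm and α/2 = 4.5°, tan(α/2) ≈ 0.07870, so f ≈ 15.8644 / 0.15740 ≈ 100.7883 mm.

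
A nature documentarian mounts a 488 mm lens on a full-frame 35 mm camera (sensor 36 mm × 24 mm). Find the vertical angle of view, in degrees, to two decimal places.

2.82°

Angle of view α = 2·arctan(h/2f) with h = 24 mm and f = 488 mm.
h/2f = 0.02459; arctan(0.02459) ≈ 1.4086°, so α ≈ 2.8173°.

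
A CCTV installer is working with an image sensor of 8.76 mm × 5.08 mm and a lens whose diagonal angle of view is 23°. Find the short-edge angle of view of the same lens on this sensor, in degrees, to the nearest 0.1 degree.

11.7°

Sensor diagonal = √(8.76² + 5.08²) = √102.5440 ≈ 10.1264 mm.
From the diagonal AOV: f = 10.1264 / (2·tan(11.5°)) = 10.1264 / 0.40690 ≈ 24.8864 mm.
Short-edge AOV = 2·arctan(5.08 / (2 × 24.8864)) = 2·arctan(0.10206) ≈ 11.6553°.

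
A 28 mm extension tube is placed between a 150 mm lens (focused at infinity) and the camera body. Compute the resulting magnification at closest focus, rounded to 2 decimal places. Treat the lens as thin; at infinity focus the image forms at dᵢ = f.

The tube moves the image plane from f to f + e, so dᵢ = 150 + 28 = 178 mm. Focus is achieved when 1/f = 1/dₒ + 1/dᵢ, giving dₒ = 1/(1/f − 1/(f+e)).
Magnification m = dᵢ/dₒ = (f+e)·(1/f − 1/(f+e)) = e/f = 28/150 ≈ 0.1867.

0.19×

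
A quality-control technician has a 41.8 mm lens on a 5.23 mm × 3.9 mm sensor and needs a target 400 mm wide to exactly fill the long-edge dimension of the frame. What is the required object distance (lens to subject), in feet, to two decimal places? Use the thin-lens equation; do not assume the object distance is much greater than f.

10.63 ft

Magnification m = w/W = dᵢ/dₒ; combined with 1/f = 1/dₒ + 1/dᵢ this gives dₒ = f·(1 + W/w).
dₒ = 41.8 mm × (1 + 400/5.23) = 41.8 × 77.4818 ≈ 3238.741 mm = 3238.741/304.8 ft = 10.6258 ft.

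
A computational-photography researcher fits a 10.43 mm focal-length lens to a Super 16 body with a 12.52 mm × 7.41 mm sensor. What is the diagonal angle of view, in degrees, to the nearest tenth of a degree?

69.8°

Sensor diagonal = √(12.52² + 7.41²) = √211.6585 ≈ 14.5485 mm.
Angle of view α = 2·arctan(d/2f) with d = 14.5485 mm and f = 10.43 mm.
d/2f = 0.69743; arctan(0.69743) ≈ 34.8933°, so α ≈ 69.7865°.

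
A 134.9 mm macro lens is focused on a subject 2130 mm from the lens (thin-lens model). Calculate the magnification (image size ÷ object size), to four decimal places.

Thin lens: 1/f = 1/dₒ + 1/dᵢ → 1/dᵢ = 1/134.9 − 1/2130 = 0.0069434 mm⁻¹, so dᵢ ≈ 144.0214 mm.
Magnification m = dᵢ/dₒ = 144.0214/2130 ≈ 0.06762.

0.0676×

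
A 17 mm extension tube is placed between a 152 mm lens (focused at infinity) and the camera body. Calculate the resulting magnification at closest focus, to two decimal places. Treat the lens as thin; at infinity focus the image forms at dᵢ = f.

The tube moves the image plane from f to f + e, so dᵢ = 152 + 17 = 169 mm. Focus is achieved when 1/f = 1/dₒ + 1/dᵢ, giving dₒ = 1/(1/f − 1/(f+e)).
Magnification m = dᵢ/dₒ = (f+e)·(1/f − 1/(f+e)) = e/f = 17/152 ≈ 0.1118.

0.11×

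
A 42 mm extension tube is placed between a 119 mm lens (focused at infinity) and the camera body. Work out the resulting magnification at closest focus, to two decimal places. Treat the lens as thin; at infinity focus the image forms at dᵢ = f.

0.35×

The tube moves the image plane from f to f + e, so dᵢ = 119 + 42 = 161 mm. Focus is achieved when 1/f = 1/dₒ + 1/dᵢ, giving dₒ = 1/(1/f − 1/(f+e)).
Magnification m = dᵢ/dₒ = (f+e)·(1/f − 1/(f+e)) = e/f = 42/119 ≈ 0.3529.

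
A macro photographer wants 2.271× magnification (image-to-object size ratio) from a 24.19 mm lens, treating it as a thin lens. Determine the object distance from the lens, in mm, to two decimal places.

34.84 mm

With m = dᵢ/dₒ and 1/f = 1/dₒ + 1/dᵢ, substituting dᵢ = m·dₒ gives 1/f = (1 + 1/m)/dₒ, hence dₒ = f·(1 + 1/m).
dₒ = 24.19 × (1 + 1/2.271) = 24.19 × 1.44033 ≈ 34.842 mm.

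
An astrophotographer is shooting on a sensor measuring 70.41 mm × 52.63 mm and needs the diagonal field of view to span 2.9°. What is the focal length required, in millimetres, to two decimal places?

Sensor diagonal = √(70.41² + 52.63²) = √7727.4850 ≈ 87.9061 mm.
From α = 2·arctan(d/2f) we get f = d / (2·tan(α/2)).
With d = 87.9061 mm and α/2 = 1.45°, tan(α/2) ≈ 0.02531, so f ≈ 87.9061 / 0.05063 ≈ 1736.4048 mm.

1736.40 mm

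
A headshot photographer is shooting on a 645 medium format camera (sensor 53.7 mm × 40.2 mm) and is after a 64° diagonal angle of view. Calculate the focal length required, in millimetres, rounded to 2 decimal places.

Sensor diagonal = √(53.7² + 40.2²) = √4499.7300 ≈ 67.0800 mm.
From α = 2·arctan(d/2f) we get f = d / (2·tan(α/2)).
With d = 67.0800 mm and α/2 = 32°, tan(α/2) ≈ 0.62487, so f ≈ 67.0800 / 1.24974 ≈ 53.6752 mm.

53.68 mm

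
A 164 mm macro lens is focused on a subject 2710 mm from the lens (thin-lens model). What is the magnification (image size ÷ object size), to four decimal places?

0.0644×

Thin lens: 1/f = 1/dₒ + 1/dᵢ → 1/dᵢ = 1/164 − 1/2710 = 0.0057286 mm⁻¹, so dᵢ ≈ 174.5640 mm.
Magnification m = dᵢ/dₒ = 174.5640/2710 ≈ 0.06441.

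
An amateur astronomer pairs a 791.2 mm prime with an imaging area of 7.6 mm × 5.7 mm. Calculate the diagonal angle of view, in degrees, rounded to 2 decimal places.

Sensor diagonal = √(7.6² + 5.7²) = √90.2500 ≈ 9.5000 mm.
Angle of view α = 2·arctan(d/2f) with d = 9.5000 mm and f = 791.2 mm.
d/2f = 0.00600; arctan(0.00600) ≈ 0.3440°, so α ≈ 0.6879°.

0.69°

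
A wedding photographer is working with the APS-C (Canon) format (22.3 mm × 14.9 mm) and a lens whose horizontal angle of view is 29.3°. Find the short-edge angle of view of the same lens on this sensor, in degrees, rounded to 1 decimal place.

19.8°

From the horizontal AOV: f = 22.3 / (2·tan(14.65°)) = 22.3 / 0.52283 ≈ 42.6529 mm.
Short-edge AOV = 2·arctan(14.9 / (2 × 42.6529)) = 2·arctan(0.17467) ≈ 19.8153°.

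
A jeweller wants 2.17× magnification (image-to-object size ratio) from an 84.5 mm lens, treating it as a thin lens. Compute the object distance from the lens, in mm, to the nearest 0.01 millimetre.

With m = dᵢ/dₒ and 1/f = 1/dₒ + 1/dᵢ, substituting dᵢ = m·dₒ gives 1/f = (1 + 1/m)/dₒ, hence dₒ = f·(1 + 1/m).
dₒ = 84.5 × (1 + 1/2.17) = 84.5 × 1.46083 ≈ 123.440 mm.

123.44 mm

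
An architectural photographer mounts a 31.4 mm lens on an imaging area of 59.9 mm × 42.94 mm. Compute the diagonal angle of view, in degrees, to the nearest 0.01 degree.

99.13°

Sensor diagonal = √(59.9² + 42.94²) = √5431.8536 ≈ 73.7011 mm.
Angle of view α = 2·arctan(d/2f) with d = 73.7011 mm and f = 31.4 mm.
d/2f = 1.17358; arctan(1.17358) ≈ 49.5660°, so α ≈ 99.1320°.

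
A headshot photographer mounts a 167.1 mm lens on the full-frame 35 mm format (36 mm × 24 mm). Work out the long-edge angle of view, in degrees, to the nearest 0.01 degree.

12.30°

Angle of view α = 2·arctan(w/2f) with w = 36 mm and f = 167.1 mm.
w/2f = 0.10772; arctan(0.10772) ≈ 6.1482°, so α ≈ 12.2964°.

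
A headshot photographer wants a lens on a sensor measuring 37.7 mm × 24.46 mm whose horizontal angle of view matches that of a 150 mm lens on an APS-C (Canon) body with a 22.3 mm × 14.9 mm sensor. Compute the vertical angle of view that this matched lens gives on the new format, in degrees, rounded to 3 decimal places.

Equal horizontal AOV ⇒ f₂ = f₁ · 37.7/22.3 = 150 × 1.69058 ≈ 253.5874 mm.
Vertical AOV on the new format = 2·arctan(24.46 / (2 × 253.5874)) = 2·arctan(0.04823) ≈ 5.5222°.

5.522°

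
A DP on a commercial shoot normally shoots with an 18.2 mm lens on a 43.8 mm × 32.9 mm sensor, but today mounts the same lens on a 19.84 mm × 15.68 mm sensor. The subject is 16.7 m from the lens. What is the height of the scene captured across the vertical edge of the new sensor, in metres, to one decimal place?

14.4 m

The focal length stays 18.2 mm; the relevant sensor dimension is now h = 15.68 mm. Object distance dₒ = 16.7 m = 16700 mm.
Thin-lens field height W = h·(dₒ − f)/f = 15.68 × (16700 − 18.2)/18.2 ≈ 14372.012 mm = 14.372 m.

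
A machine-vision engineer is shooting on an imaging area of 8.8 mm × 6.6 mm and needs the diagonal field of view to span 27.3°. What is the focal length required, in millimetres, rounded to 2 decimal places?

22.65 mm

Sensor diagonal = √(8.8² + 6.6²) = √121.0000 ≈ 11.0000 mm.
From α = 2·arctan(d/2f) we get f = d / (2·tan(α/2)).
With d = 11.0000 mm and α/2 = 13.65°, tan(α/2) ≈ 0.24285, so f ≈ 11.0000 / 0.48570 ≈ 22.6478 mm.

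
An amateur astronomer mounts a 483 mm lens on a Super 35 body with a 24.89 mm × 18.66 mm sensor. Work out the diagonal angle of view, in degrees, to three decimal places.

3.689°

Sensor diagonal = √(24.89² + 18.66²) = √967.7077 ≈ 31.1080 mm.
Angle of view α = 2·arctan(d/2f) with d = 31.1080 mm and f = 483 mm.
d/2f = 0.03220; arctan(0.03220) ≈ 1.8445°, so α ≈ 3.6889°.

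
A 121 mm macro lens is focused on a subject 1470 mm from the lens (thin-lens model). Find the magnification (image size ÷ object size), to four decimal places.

0.0897×

Thin lens: 1/f = 1/dₒ + 1/dᵢ → 1/dᵢ = 1/121 − 1/1470 = 0.0075842 mm⁻¹, so dᵢ ≈ 131.8532 mm.
Magnification m = dᵢ/dₒ = 131.8532/1470 ≈ 0.08970.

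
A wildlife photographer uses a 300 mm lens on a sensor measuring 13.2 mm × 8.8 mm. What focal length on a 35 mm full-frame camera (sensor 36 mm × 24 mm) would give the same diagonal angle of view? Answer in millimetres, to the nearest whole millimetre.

818 mm

Sensor diagonal = √(13.2² + 8.8²) = √251.6800 ≈ 15.8644 mm.
Sensor diagonal = √(36² + 24²) = √1872.0000 ≈ 43.2666 mm.
Equal angle of view means equal diagonal/f ratio, so f₂ = f₁ · (diagonal₂/diagonal₁) = 300 × 43.2666/15.8644.
f₂ = 300 × 2.72727 ≈ 818.182 mm.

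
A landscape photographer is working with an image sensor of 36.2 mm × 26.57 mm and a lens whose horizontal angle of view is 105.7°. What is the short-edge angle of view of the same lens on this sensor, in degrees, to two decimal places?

From the horizontal AOV: f = 36.2 / (2·tan(52.85°)) = 36.2 / 2.63968 ≈ 13.7138 mm.
Short-edge AOV = 2·arctan(26.57 / (2 × 13.7138)) = 2·arctan(0.96873) ≈ 88.1803°.

88.18°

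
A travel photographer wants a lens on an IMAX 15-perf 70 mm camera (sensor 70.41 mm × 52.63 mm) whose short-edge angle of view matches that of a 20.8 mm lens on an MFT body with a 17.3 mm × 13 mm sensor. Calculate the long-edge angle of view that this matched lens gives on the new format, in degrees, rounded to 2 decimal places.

Equal short-edge AOV ⇒ f₂ = f₁ · 52.63/13 = 20.8 × 4.04846 ≈ 84.2080 mm.
Long-edge AOV on the new format = 2·arctan(70.41 / (2 × 84.2080)) = 2·arctan(0.41807) ≈ 45.3769°.

45.38°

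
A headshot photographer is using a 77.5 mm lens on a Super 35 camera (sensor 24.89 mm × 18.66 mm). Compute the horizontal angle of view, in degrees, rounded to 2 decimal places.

Angle of view α = 2·arctan(w/2f) with w = 24.89 mm and f = 77.5 mm.
w/2f = 0.16058; arctan(0.16058) ≈ 9.1227°, so α ≈ 18.2454°.

18.25°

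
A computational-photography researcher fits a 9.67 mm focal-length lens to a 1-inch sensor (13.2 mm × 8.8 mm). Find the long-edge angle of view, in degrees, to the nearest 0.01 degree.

Angle of view α = 2·arctan(w/2f) with w = 13.2 mm and f = 9.67 mm.
w/2f = 0.68252; arctan(0.68252) ≈ 34.3144°, so α ≈ 68.6289°.

68.63°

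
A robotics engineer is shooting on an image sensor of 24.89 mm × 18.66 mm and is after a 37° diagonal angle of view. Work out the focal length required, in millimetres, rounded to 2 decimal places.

46.49 mm

Sensor diagonal = √(24.89² + 18.66²) = √967.7077 ≈ 31.1080 mm.
From α = 2·arctan(d/2f) we get f = d / (2·tan(α/2)).
With d = 31.1080 mm and α/2 = 18.5°, tan(α/2) ≈ 0.33460, so f ≈ 31.1080 / 0.66919 ≈ 46.4860 mm.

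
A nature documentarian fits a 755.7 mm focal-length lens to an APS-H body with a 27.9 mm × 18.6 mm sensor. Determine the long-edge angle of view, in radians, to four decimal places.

0.0369 rad

Angle of view α = 2·arctan(w/2f) with w = 27.9 mm and f = 755.7 mm.
w/2f = 0.01846; arctan(0.01846) ≈ 0.0185 rad, so α ≈ 0.0369 rad.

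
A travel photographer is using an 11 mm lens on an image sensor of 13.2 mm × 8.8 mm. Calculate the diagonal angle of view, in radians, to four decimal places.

1.2495 rad

Sensor diagonal = √(13.2² + 8.8²) = √251.6800 ≈ 15.8644 mm.
Angle of view α = 2·arctan(d/2f) with d = 15.8644 mm and f = 11 mm.
d/2f = 0.72111; arctan(0.72111) ≈ 0.6248 rad, so α ≈ 1.2495 rad.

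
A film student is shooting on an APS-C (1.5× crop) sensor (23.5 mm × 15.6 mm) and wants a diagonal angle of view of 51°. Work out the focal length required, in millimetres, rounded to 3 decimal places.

29.568 mm

Sensor diagonal = √(23.5² + 15.6²) = √795.6100 ≈ 28.2066 mm.
From α = 2·arctan(d/2f) we get f = d / (2·tan(α/2)).
With d = 28.2066 mm and α/2 = 25.5°, tan(α/2) ≈ 0.47698, so f ≈ 28.2066 / 0.95395 ≈ 29.5681 mm.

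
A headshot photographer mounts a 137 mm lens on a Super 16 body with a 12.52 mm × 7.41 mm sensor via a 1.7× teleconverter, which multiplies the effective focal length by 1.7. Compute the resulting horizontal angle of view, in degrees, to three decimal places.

Effective focal length f = 137 × 1.7 = 232.9 mm.
α = 2·arctan(12.52 / (2 × 232.9)) = 2·arctan(0.02688) ≈ 3.0793°.

3.079°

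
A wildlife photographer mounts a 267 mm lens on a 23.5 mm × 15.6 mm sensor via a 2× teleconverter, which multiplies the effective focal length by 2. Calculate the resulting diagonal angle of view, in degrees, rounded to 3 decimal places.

3.026°

Effective focal length f = 267 × 2 = 534 mm.
Sensor diagonal = √(23.5² + 15.6²) = √795.6100 ≈ 28.2066 mm.
α = 2·arctan(28.207 / (2 × 534)) = 2·arctan(0.02641) ≈ 3.0257°.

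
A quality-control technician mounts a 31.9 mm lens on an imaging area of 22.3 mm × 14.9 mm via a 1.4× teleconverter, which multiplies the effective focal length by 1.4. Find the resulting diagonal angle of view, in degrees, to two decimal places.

Effective focal length f = 31.9 × 1.4 = 44.66 mm.
Sensor diagonal = √(22.3² + 14.9²) = √719.3000 ≈ 26.8198 mm.
α = 2·arctan(26.820 / (2 × 44.66)) = 2·arctan(0.30027) ≈ 33.4265°.

33.43°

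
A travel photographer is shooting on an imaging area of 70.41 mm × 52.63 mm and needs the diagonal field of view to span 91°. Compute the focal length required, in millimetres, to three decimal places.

43.193 mm

Sensor diagonal = √(70.41² + 52.63²) = √7727.4850 ≈ 87.9061 mm.
From α = 2·arctan(d/2f) we get f = d / (2·tan(α/2)).
With d = 87.9061 mm and α/2 = 45.5°, tan(α/2) ≈ 1.01761, so f ≈ 87.9061 / 2.03521 ≈ 43.1925 mm.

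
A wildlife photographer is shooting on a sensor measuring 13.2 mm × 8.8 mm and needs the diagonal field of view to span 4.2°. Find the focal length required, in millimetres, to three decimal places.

216.323 mm

Sensor diagonal = √(13.2² + 8.8²) = √251.6800 ≈ 15.8644 mm.
From α = 2·arctan(d/2f) we get f = d / (2·tan(α/2)).
With d = 15.8644 mm and α/2 = 2.1°, tan(α/2) ≈ 0.03667, so f ≈ 15.8644 / 0.07334 ≈ 216.3232 mm.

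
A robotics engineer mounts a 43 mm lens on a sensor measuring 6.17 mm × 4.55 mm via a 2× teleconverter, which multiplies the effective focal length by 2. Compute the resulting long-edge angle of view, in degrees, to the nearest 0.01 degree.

Effective focal length f = 43 × 2 = 86 mm.
α = 2·arctan(6.17 / (2 × 86)) = 2·arctan(0.03587) ≈ 4.1089°.

4.11°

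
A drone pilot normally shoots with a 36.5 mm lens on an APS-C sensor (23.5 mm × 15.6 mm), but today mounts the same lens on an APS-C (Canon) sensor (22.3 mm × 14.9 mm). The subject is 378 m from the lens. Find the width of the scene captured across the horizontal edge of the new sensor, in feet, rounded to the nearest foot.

758 ft

The focal length stays 36.5 mm; the relevant sensor dimension is now w = 22.3 mm. Object distance dₒ = 378 m = 378000 mm.
Thin-lens field width W = w·(dₒ − f)/f = 22.3 × (378000 − 36.5)/36.5 ≈ 230920.166 mm = 230920.166/304.8 ft = 757.612 ft.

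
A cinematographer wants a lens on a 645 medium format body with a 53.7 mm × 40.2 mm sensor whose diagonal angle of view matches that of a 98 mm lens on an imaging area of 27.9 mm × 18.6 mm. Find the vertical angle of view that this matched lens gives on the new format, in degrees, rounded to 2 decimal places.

11.71°

Sensor diagonal = √(27.9² + 18.6²) = √1124.3700 ≈ 33.5316 mm.
Sensor diagonal = √(53.7² + 40.2²) = √4499.7300 ≈ 67.0800 mm.
Equal diagonal AOV ⇒ f₂ = f₁ · 67.0800/33.5316 = 98 × 2.00050 ≈ 196.0490 mm.
Vertical AOV on the new format = 2·arctan(40.2 / (2 × 196.0490)) = 2·arctan(0.10253) ≈ 11.7076°.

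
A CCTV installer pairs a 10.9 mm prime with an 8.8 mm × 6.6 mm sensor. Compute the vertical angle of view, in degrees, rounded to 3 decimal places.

33.688°

Angle of view α = 2·arctan(h/2f) with h = 6.6 mm and f = 10.9 mm.
h/2f = 0.30275; arctan(0.30275) ≈ 16.8438°, so α ≈ 33.6876°.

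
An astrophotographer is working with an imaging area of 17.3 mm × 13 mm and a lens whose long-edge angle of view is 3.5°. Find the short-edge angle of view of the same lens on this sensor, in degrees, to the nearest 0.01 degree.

From the long-edge AOV: f = 17.3 / (2·tan(1.75°)) = 17.3 / 0.06111 ≈ 283.1168 mm.
Short-edge AOV = 2·arctan(13 / (2 × 283.1168)) = 2·arctan(0.02296) ≈ 2.6304°.

2.63°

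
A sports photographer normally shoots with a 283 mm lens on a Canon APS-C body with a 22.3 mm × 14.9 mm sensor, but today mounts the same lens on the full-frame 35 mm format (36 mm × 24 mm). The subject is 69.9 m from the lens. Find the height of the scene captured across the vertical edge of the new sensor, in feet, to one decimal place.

The focal length stays 283 mm; the relevant sensor dimension is now h = 24 mm. Object distance dₒ = 69.9 m = 69900 mm.
Thin-lens field height W = h·(dₒ − f)/f = 24 × (69900 − 283)/283 ≈ 5903.915 mm = 5903.915/304.8 ft = 19.3698 ft.

19.4 ft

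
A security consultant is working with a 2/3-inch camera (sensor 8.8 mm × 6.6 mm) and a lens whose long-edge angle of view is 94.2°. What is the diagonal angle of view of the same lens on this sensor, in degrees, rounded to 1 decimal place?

From the long-edge AOV: f = 8.8 / (2·tan(47.1°)) = 8.8 / 2.15226 ≈ 4.0887 mm.
Sensor diagonal = √(8.8² + 6.6²) = √121.0000 ≈ 11.0000 mm.
Diagonal AOV = 2·arctan(11.0000 / (2 × 4.0887)) = 2·arctan(1.34516) ≈ 106.7453°.

106.7°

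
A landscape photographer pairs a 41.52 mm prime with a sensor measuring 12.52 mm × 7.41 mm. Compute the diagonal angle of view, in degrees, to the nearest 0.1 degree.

Sensor diagonal = √(12.52² + 7.41²) = √211.6585 ≈ 14.5485 mm.
Angle of view α = 2·arctan(d/2f) with d = 14.5485 mm and f = 41.52 mm.
d/2f = 0.17520; arctan(0.17520) ≈ 9.9373°, so α ≈ 19.8746°.

19.9°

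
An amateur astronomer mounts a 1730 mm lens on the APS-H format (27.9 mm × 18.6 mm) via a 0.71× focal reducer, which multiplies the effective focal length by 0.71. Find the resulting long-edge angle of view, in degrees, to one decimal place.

1.3°

Effective focal length f = 1730 × 0.71 = 1228.3 mm.
α = 2·arctan(27.9 / (2 × 1228.3)) = 2·arctan(0.01136) ≈ 1.3014°.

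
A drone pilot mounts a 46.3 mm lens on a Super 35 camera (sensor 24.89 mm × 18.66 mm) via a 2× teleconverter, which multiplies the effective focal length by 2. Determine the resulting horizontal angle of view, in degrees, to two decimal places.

15.31°

Effective focal length f = 46.3 × 2 = 92.6 mm.
α = 2·arctan(24.89 / (2 × 92.6)) = 2·arctan(0.13440) ≈ 15.3088°.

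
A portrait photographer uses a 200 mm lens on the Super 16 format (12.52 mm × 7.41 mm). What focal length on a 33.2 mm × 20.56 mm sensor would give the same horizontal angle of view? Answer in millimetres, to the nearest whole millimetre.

530 mm

Equal angle of view means equal width/f ratio, so f₂ = f₁ · (width₂/width₁) = 200 × 33.2/12.52.
f₂ = 200 × 2.65176 ≈ 530.351 mm.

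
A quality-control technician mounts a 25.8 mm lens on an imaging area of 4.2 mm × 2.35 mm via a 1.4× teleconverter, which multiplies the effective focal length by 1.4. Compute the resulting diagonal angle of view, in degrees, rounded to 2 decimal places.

7.62°

Effective focal length f = 25.8 × 1.4 = 36.12 mm.
Sensor diagonal = √(4.2² + 2.35²) = √23.1625 ≈ 4.8127 mm.
α = 2·arctan(4.813 / (2 × 36.12)) = 2·arctan(0.06662) ≈ 7.6230°.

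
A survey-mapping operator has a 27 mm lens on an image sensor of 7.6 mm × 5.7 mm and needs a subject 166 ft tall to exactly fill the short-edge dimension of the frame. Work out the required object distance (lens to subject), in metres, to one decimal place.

W: 166 ft × 304.8 mm/ft = 50596.80 mm.
Magnification m = h/W = dᵢ/dₒ; combined with 1/f = 1/dₒ + 1/dᵢ this gives dₒ = f·(1 + W/h).
dₒ = 27 mm × (1 + 50596.8/5.7) = 27 × 8877.6313 ≈ 239696.045 mm = 239.696 m.

239.7 m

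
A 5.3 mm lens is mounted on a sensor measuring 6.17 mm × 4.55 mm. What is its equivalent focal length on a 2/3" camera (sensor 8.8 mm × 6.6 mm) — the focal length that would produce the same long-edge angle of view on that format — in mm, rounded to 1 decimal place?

Equal angle of view means equal width/f ratio, so f₂ = f₁ · (width₂/width₁) = 5.3 × 8.8/6.17.
f₂ = 5.3 × 1.42626 ≈ 7.559 mm.

7.6 mm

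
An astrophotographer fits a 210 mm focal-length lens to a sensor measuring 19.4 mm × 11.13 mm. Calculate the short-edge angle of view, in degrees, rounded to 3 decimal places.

3.036°

Angle of view α = 2·arctan(h/2f) with h = 11.13 mm and f = 210 mm.
h/2f = 0.02650; arctan(0.02650) ≈ 1.5180°, so α ≈ 3.0360°.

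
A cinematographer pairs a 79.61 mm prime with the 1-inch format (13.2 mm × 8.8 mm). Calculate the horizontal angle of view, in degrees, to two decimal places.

Angle of view α = 2·arctan(w/2f) with w = 13.2 mm and f = 79.61 mm.
w/2f = 0.08290; arctan(0.08290) ≈ 4.7392°, so α ≈ 9.4784°.

9.48°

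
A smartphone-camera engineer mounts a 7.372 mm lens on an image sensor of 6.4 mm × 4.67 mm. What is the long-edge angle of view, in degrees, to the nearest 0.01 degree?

Angle of view α = 2·arctan(w/2f) with w = 6.4 mm and f = 7.372 mm.
w/2f = 0.43407; arctan(0.43407) ≈ 23.4645°, so α ≈ 46.9289°.

46.93°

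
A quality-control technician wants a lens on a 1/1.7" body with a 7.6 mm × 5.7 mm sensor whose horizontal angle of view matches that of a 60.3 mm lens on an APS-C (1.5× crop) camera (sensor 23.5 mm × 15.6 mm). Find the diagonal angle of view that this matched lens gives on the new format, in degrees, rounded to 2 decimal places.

Equal horizontal AOV ⇒ f₂ = f₁ · 7.6/23.5 = 60.3 × 0.32340 ≈ 19.5013 mm.
Sensor diagonal = √(7.6² + 5.7²) = √90.2500 ≈ 9.5000 mm.
Diagonal AOV on the new format = 2·arctan(9.5000 / (2 × 19.5013)) = 2·arctan(0.24357) ≈ 27.3784°.

27.38°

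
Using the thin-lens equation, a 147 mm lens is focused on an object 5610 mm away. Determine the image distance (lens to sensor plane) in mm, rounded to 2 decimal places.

1/dᵢ = 1/f − 1/dₒ = 1/147 − 1/5610 = 0.0066245 mm⁻¹.
dᵢ = 1/0.0066245 ≈ 150.9555 mm.

150.96 mm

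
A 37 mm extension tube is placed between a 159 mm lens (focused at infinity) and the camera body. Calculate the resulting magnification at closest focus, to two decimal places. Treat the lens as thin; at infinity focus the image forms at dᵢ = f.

The tube moves the image plane from f to f + e, so dᵢ = 159 + 37 = 196 mm. Focus is achieved when 1/f = 1/dₒ + 1/dᵢ, giving dₒ = 1/(1/f − 1/(f+e)).
Magnification m = dᵢ/dₒ = (f+e)·(1/f − 1/(f+e)) = e/f = 37/159 ≈ 0.2327.

0.23×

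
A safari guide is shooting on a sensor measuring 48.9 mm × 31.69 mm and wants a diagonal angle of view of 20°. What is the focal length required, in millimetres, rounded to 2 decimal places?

Sensor diagonal = √(48.9² + 31.69²) = √3395.4661 ≈ 58.2706 mm.
From α = 2·arctan(d/2f) we get f = d / (2·tan(α/2)).
With d = 58.2706 mm and α/2 = 10°, tan(α/2) ≈ 0.17633, so f ≈ 58.2706 / 0.35265 ≈ 165.2346 mm.

165.23 mm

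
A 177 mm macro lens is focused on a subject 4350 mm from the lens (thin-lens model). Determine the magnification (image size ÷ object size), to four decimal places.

0.0424×

Thin lens: 1/f = 1/dₒ + 1/dᵢ → 1/dᵢ = 1/177 − 1/4350 = 0.0054198 mm⁻¹, so dᵢ ≈ 184.5075 mm.
Magnification m = dᵢ/dₒ = 184.5075/4350 ≈ 0.04242.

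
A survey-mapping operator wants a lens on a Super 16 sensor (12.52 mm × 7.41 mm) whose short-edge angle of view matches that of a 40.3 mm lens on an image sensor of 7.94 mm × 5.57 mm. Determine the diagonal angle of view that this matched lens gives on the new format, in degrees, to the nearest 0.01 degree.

Equal short-edge AOV ⇒ f₂ = f₁ · 7.41/5.57 = 40.3 × 1.33034 ≈ 53.6127 mm.
Sensor diagonal = √(12.52² + 7.41²) = √211.6585 ≈ 14.5485 mm.
Diagonal AOV on the new format = 2·arctan(14.5485 / (2 × 53.6127)) = 2·arctan(0.13568) ≈ 15.4536°.

15.45°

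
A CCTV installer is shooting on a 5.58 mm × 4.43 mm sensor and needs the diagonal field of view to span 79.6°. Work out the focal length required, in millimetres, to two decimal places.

Sensor diagonal = √(5.58² + 4.43²) = √50.7613 ≈ 7.1247 mm.
From α = 2·arctan(d/2f) we get f = d / (2·tan(α/2)).
With d = 7.1247 mm and α/2 = 39.8°, tan(α/2) ≈ 0.83317, so f ≈ 7.1247 / 1.66634 ≈ 4.2757 mm.

4.28 mm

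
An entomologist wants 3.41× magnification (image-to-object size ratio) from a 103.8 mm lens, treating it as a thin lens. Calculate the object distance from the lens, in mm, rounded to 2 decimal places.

With m = dᵢ/dₒ and 1/f = 1/dₒ + 1/dᵢ, substituting dᵢ = m·dₒ gives 1/f = (1 + 1/m)/dₒ, hence dₒ = f·(1 + 1/m).
dₒ = 103.8 × (1 + 1/3.41) = 103.8 × 1.29326 ≈ 134.240 mm.

134.24 mm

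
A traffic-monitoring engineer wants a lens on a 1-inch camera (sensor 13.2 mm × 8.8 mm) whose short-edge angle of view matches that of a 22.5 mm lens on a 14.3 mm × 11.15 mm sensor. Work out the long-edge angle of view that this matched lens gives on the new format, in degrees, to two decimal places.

Equal short-edge AOV ⇒ f₂ = f₁ · 8.8/11.15 = 22.5 × 0.78924 ≈ 17.7578 mm.
Long-edge AOV on the new format = 2·arctan(13.2 / (2 × 17.7578)) = 2·arctan(0.37167) ≈ 40.7768°.

40.78°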